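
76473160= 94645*808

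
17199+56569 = 73768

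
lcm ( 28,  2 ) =28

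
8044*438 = 3523272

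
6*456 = 2736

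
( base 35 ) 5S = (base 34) 5x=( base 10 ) 203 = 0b11001011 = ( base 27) 7E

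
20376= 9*2264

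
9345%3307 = 2731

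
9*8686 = 78174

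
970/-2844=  - 485/1422= - 0.34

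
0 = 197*0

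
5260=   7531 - 2271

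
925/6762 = 925/6762 = 0.14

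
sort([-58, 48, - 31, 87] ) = [- 58,-31, 48 , 87] 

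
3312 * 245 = 811440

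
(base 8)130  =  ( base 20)48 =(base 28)34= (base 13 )6a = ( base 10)88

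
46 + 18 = 64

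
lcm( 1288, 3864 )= 3864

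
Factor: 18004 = 2^2*7^1 * 643^1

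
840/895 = 168/179=   0.94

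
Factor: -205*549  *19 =-3^2 *5^1 * 19^1*41^1*61^1 = -2138355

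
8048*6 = 48288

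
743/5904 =743/5904 = 0.13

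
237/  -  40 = -237/40 = -  5.92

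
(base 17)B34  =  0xCA2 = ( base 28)43e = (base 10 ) 3234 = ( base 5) 100414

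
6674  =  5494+1180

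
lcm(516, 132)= 5676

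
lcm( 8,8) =8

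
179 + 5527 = 5706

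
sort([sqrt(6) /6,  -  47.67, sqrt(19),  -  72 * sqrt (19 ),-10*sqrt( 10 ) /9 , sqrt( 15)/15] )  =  [  -  72*sqrt( 19), - 47.67, -10*sqrt( 10 )/9,  sqrt( 15) /15, sqrt( 6 )/6,sqrt(19) ]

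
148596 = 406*366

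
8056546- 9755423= - 1698877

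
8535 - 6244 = 2291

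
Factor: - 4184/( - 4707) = 2^3*3^( - 2)  =  8/9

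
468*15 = 7020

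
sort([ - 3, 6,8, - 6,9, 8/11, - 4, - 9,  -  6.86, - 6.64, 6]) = [-9,-6.86 , - 6.64,-6, - 4, - 3 , 8/11, 6, 6,8, 9 ]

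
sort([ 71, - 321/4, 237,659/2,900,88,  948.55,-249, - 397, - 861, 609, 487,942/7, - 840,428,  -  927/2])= [ - 861, - 840, - 927/2, - 397 , - 249 , - 321/4, 71,88, 942/7,  237, 659/2, 428,487,609 , 900, 948.55 ]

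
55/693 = 5/63 = 0.08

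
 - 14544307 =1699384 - 16243691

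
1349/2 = 674 + 1/2 = 674.50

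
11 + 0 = 11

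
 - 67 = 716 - 783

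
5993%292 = 153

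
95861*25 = 2396525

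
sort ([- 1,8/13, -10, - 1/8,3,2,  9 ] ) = [ - 10,-1, - 1/8 , 8/13,2 , 3,9 ] 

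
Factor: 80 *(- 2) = -160 = -  2^5 * 5^1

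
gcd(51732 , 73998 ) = 18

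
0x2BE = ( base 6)3130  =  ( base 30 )NC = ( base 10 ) 702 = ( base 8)1276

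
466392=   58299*8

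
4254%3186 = 1068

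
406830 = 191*2130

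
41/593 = 41/593 = 0.07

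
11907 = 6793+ 5114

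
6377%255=2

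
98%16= 2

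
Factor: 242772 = 2^2*3^1*20231^1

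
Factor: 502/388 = 2^(-1)*97^(-1)*251^1 = 251/194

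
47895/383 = 47895/383 = 125.05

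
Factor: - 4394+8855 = 3^1*1487^1= 4461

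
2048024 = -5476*( - 374)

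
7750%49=8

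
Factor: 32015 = 5^1*19^1*337^1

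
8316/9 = 924 = 924.00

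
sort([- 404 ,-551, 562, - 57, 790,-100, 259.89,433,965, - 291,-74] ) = [ - 551, - 404, - 291 , - 100,- 74,  -  57, 259.89,433,562, 790, 965] 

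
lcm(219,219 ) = 219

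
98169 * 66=6479154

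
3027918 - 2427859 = 600059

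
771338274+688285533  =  1459623807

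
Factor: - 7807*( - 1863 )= 14544441=3^4*23^1*37^1*211^1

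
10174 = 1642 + 8532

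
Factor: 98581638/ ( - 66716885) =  - 2^1 * 3^1*5^( - 1)*19^( - 1)*137^1*119929^1*702283^( - 1 ) 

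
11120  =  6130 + 4990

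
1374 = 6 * 229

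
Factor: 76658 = 2^1 * 38329^1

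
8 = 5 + 3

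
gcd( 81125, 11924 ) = 11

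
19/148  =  19/148  =  0.13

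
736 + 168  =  904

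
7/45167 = 7/45167  =  0.00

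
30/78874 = 15/39437 = 0.00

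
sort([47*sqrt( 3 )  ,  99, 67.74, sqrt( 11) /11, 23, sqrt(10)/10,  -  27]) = [ - 27 , sqrt(11 )/11, sqrt(10) /10,23 , 67.74, 47*sqrt ( 3),99]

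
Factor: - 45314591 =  - 7^1*31^1*367^1*569^1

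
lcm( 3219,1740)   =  64380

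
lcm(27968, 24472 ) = 195776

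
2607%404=183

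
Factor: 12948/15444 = 3^ ( - 2 )*11^(-1 )*83^1= 83/99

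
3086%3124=3086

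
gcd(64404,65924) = 4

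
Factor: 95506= 2^1* 17^1*53^2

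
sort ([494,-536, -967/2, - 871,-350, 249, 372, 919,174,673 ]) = [ - 871, - 536,  -  967/2, - 350, 174, 249, 372 , 494,673,919 ] 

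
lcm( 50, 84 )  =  2100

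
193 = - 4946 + 5139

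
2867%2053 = 814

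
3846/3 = 1282 = 1282.00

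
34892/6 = 17446/3=5815.33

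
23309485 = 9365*2489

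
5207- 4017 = 1190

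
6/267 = 2/89 = 0.02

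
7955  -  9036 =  - 1081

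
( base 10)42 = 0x2a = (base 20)22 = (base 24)1i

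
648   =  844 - 196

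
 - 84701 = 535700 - 620401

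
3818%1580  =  658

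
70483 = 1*70483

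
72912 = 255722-182810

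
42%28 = 14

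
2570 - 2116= 454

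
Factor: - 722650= -2^1 * 5^2*97^1*149^1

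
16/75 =16/75 =0.21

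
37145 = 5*7429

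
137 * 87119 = 11935303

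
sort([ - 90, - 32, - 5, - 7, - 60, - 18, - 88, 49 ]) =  [  -  90,-88, - 60, - 32, - 18,-7, - 5 , 49 ]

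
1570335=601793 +968542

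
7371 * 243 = 1791153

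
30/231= 10/77 = 0.13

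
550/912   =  275/456= 0.60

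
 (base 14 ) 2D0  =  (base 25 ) mo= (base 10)574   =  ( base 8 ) 1076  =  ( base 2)1000111110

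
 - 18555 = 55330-73885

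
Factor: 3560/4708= 890/1177  =  2^1*5^1*11^( - 1 )*89^1*107^( - 1)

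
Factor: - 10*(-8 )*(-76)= - 2^6*5^1 * 19^1 = -  6080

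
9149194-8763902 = 385292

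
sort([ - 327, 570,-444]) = [ - 444, - 327,570 ]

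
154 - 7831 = - 7677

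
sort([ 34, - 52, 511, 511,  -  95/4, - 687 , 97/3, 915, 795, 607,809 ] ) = [ - 687,-52, - 95/4, 97/3,34 , 511 , 511, 607, 795,809 , 915]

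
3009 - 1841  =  1168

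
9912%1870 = 562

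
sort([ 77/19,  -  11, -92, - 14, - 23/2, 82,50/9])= [ - 92, - 14, - 23/2, - 11, 77/19,50/9, 82] 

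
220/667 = 220/667  =  0.33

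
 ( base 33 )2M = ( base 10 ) 88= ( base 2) 1011000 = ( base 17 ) 53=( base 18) 4G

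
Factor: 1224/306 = 2^2 = 4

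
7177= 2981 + 4196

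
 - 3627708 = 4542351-8170059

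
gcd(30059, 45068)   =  1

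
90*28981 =2608290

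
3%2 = 1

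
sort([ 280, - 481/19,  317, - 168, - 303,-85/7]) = [-303, - 168, - 481/19, - 85/7 , 280,  317]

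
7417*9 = 66753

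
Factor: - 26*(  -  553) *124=1782872 = 2^3 * 7^1*13^1*31^1*79^1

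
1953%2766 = 1953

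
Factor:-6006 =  - 2^1*3^1*7^1*11^1*13^1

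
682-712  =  -30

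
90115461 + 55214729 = 145330190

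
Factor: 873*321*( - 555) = - 3^4*5^1*37^1*97^1*107^1 =-155529315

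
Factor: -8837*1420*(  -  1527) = 19161620580 = 2^2*3^1*5^1*71^1*509^1* 8837^1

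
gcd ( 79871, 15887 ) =1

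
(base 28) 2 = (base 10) 2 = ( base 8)2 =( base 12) 2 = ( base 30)2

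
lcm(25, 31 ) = 775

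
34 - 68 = - 34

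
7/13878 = 7/13878 = 0.00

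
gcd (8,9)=1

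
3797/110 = 3797/110 = 34.52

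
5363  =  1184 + 4179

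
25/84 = 25/84 = 0.30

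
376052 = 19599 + 356453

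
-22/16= - 2 + 5/8 = - 1.38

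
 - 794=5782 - 6576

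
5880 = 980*6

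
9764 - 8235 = 1529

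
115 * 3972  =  456780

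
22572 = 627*36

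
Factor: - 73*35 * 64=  - 2^6*5^1*7^1*73^1=   - 163520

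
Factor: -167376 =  - 2^4*3^1*11^1*317^1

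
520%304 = 216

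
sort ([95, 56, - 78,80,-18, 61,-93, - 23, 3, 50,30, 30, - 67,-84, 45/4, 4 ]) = [ -93,  -  84,  -  78, - 67, - 23, - 18,  3, 4, 45/4, 30 , 30, 50, 56,61, 80,95 ] 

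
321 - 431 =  - 110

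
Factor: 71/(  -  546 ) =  - 2^( - 1)*3^ ( - 1)*7^( - 1 )*13^( - 1 ) * 71^1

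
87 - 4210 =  - 4123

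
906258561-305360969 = 600897592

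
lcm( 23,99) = 2277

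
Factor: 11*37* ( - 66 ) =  - 26862= -  2^1*3^1 *11^2*37^1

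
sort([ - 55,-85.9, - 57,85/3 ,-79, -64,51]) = [  -  85.9,-79, - 64, - 57, - 55,85/3,51]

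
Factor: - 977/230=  -2^( - 1 )*5^( - 1)*23^( - 1) *977^1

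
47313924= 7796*6069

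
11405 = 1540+9865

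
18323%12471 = 5852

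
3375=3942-567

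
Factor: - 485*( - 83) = 40255  =  5^1*83^1 * 97^1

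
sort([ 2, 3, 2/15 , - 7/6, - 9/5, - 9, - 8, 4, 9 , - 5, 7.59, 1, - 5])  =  [ - 9, - 8, - 5 ,  -  5, - 9/5, - 7/6, 2/15, 1,2,3, 4, 7.59,9]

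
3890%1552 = 786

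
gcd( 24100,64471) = 1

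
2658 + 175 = 2833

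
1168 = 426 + 742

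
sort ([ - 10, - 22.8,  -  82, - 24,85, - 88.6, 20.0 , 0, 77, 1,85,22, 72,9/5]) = [ - 88.6, - 82, - 24, - 22.8, - 10, 0, 1,9/5,20.0,  22,72,77,85,85]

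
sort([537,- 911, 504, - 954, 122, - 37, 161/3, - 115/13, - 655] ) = [- 954, - 911, - 655, - 37, - 115/13,161/3,122, 504, 537]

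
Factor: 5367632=2^4* 335477^1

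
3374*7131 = 24059994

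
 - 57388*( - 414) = 23758632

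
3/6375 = 1/2125 = 0.00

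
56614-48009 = 8605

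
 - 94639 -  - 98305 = 3666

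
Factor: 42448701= 3^1*311^1*45497^1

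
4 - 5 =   -  1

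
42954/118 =364 + 1/59= 364.02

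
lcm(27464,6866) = 27464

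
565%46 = 13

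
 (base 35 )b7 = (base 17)161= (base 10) 392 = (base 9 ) 475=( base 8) 610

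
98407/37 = 98407/37 =2659.65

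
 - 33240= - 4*8310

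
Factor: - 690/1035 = - 2/3 = - 2^1*3^(-1 ) 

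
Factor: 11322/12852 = 2^(  -  1)*3^(- 1 )*  7^( - 1)*37^1=37/42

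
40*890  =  35600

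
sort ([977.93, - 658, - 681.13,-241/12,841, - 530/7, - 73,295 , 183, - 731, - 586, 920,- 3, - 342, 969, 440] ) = [ - 731, - 681.13  , - 658, - 586, - 342, - 530/7, - 73 , - 241/12, -3,183 , 295 , 440, 841,  920,969 , 977.93 ] 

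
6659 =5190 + 1469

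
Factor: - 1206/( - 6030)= 5^( - 1)= 1/5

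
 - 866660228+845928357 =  - 20731871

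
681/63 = 10+17/21= 10.81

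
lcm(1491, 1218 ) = 86478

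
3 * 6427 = 19281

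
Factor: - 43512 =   -  2^3*3^1*7^2*37^1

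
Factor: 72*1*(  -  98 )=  - 2^4*3^2*7^2 = - 7056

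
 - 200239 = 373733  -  573972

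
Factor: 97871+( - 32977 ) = 2^1*71^1*457^1 = 64894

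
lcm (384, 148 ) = 14208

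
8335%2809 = 2717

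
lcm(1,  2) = 2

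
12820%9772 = 3048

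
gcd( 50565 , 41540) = 5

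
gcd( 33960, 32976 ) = 24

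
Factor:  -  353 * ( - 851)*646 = 2^1*17^1*19^1  *  23^1 * 37^1* 353^1 = 194060338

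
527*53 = 27931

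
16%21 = 16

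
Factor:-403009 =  - 19^1*21211^1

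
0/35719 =0  =  0.00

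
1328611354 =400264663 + 928346691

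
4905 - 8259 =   -  3354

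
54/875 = 54/875 = 0.06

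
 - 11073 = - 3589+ - 7484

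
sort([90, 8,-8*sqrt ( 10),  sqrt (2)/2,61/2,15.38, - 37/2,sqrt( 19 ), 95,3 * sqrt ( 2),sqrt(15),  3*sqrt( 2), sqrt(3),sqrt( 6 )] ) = [ - 8*sqrt( 10),-37/2, sqrt( 2)/2,sqrt(3),sqrt(6 ), sqrt( 15),3*sqrt (2 ),  3*sqrt(2 ),sqrt ( 19),8,15.38, 61/2,90,95] 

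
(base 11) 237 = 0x11a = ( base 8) 432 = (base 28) a2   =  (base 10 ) 282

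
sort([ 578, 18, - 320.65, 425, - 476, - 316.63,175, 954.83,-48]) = [-476,- 320.65 , - 316.63, - 48, 18, 175, 425,578,954.83]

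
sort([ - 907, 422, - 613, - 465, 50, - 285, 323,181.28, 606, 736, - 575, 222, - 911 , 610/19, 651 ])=[ - 911,  -  907, - 613,  -  575,- 465, - 285, 610/19, 50 , 181.28 , 222, 323,422,606,651, 736]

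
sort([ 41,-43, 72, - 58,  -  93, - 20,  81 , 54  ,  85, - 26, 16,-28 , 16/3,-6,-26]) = [ - 93, - 58,- 43, - 28,-26,  -  26, - 20,-6, 16/3,16,41,  54, 72,81, 85] 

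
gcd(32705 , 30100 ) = 5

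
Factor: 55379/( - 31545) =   -  3^( - 2 )*5^(  -  1)*79^1 =- 79/45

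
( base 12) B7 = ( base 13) a9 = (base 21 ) 6D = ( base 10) 139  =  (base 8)213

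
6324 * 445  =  2814180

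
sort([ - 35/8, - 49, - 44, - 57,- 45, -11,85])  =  [ - 57, - 49,-45,-44,  -  11, - 35/8,85 ] 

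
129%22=19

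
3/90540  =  1/30180  =  0.00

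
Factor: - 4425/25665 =- 5^1*29^( - 1) = - 5/29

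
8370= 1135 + 7235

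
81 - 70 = 11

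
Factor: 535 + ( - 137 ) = 2^1*199^1 =398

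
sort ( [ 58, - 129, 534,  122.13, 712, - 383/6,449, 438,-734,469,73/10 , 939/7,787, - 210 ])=[ - 734, - 210 , - 129,-383/6, 73/10,58,122.13,939/7,438, 449,469,534,712,787]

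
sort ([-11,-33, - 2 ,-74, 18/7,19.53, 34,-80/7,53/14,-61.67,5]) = [-74, - 61.67,-33, -80/7,-11,-2, 18/7, 53/14 , 5, 19.53,34]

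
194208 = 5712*34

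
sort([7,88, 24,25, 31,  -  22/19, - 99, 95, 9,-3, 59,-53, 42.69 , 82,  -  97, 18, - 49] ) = [ - 99 , - 97, - 53,-49, - 3, - 22/19,7,9, 18,24,25, 31,42.69,59, 82, 88,95 ] 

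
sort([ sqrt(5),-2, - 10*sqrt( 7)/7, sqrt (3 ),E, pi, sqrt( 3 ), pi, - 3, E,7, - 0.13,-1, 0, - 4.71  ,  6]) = [ - 4.71,-10*sqrt ( 7 )/7, - 3,  -  2,-1, - 0.13, 0,  sqrt (3 ),sqrt( 3 ),sqrt(5 ), E,E,pi , pi , 6,7 ] 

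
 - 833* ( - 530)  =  441490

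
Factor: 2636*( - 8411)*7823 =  - 2^2*13^1*647^1*659^1*7823^1 = - 173446830908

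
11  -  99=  - 88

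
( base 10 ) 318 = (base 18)hc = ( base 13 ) 1B6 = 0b100111110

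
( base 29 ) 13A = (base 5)12223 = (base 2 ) 1110101010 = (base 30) 118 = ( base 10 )938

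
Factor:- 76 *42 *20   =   - 63840=   - 2^5*3^1 * 5^1 * 7^1*19^1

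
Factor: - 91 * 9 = -819 = -  3^2 * 7^1 * 13^1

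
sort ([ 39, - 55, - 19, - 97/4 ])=[ - 55, - 97/4, - 19, 39 ] 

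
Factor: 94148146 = 2^1*2351^1 * 20023^1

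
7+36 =43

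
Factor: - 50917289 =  - 43^1*1184123^1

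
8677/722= 8677/722=12.02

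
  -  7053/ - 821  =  7053/821 = 8.59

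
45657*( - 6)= - 273942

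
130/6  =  21  +  2/3 = 21.67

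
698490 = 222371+476119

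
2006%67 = 63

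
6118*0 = 0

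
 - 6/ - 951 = 2/317 = 0.01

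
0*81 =0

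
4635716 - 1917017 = 2718699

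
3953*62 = 245086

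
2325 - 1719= 606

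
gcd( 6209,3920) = 7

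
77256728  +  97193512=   174450240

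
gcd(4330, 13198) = 2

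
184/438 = 92/219 = 0.42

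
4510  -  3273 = 1237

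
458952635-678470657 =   -  219518022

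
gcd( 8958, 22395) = 4479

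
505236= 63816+441420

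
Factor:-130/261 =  -2^1*3^( - 2 )*5^1 * 13^1*29^ ( - 1)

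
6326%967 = 524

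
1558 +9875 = 11433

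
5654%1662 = 668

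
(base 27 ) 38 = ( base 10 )89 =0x59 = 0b1011001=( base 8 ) 131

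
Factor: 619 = 619^1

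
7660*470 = 3600200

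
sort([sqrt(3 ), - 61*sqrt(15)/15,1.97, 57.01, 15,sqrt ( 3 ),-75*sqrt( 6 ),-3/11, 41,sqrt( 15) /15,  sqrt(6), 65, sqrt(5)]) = [ - 75*sqrt(6), - 61*sqrt( 15)/15, - 3/11, sqrt(15 ) /15 , sqrt (3),sqrt(3), 1.97, sqrt(5 ), sqrt( 6), 15, 41,57.01, 65]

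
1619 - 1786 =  - 167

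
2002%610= 172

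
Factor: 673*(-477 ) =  - 321021 = -3^2*53^1 * 673^1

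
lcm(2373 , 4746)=4746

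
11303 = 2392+8911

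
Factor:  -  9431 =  - 9431^1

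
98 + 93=191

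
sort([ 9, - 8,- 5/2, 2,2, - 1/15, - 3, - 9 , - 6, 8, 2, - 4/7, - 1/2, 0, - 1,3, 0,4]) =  [-9 , - 8, - 6, - 3, - 5/2, - 1, - 4/7 , - 1/2, - 1/15,0, 0, 2, 2, 2, 3,4, 8, 9]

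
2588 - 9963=-7375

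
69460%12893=4995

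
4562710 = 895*5098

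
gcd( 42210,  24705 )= 45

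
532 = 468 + 64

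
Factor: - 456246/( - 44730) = 51/5 = 3^1 * 5^( - 1 )*17^1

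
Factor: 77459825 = 5^2*3098393^1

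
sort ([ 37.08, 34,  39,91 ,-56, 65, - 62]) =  [ - 62, - 56,34,37.08 , 39,65,91]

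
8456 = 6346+2110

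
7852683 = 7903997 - 51314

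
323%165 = 158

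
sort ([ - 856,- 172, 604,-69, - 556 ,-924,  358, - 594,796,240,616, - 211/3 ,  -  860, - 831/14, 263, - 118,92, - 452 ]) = [ - 924,- 860  , - 856,-594, -556, - 452, -172 , - 118, - 211/3  , - 69, - 831/14,92, 240, 263, 358,604 , 616, 796]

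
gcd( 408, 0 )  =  408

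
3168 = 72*44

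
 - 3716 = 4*(-929 ) 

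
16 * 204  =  3264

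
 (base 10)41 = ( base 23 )1I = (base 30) 1b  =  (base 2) 101001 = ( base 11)38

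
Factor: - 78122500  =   - 2^2*5^4*31249^1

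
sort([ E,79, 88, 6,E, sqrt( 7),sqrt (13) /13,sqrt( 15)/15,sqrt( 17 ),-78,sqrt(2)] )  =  [ - 78 , sqrt( 15 ) /15 , sqrt ( 13)/13,  sqrt( 2 ) , sqrt(7),E , E,sqrt( 17) , 6,79,88 ] 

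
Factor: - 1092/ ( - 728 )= 2^( - 1 )*3^1=3/2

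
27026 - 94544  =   - 67518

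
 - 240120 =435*(-552) 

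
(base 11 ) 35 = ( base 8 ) 46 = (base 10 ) 38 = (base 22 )1g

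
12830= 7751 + 5079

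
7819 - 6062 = 1757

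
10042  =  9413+629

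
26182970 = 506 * 51745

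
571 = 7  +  564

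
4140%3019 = 1121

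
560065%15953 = 1710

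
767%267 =233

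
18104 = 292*62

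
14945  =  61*245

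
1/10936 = 1/10936  =  0.00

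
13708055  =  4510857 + 9197198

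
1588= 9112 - 7524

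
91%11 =3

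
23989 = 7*3427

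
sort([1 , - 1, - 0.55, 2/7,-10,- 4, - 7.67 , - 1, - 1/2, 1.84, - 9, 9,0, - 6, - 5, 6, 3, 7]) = [ - 10, - 9  , - 7.67,  -  6 ,-5, - 4, - 1,-1,  -  0.55,-1/2,  0, 2/7,1, 1.84, 3, 6,7,  9]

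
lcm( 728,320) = 29120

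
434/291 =1 + 143/291 = 1.49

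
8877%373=298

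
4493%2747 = 1746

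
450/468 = 25/26 = 0.96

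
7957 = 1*7957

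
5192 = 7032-1840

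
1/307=1/307= 0.00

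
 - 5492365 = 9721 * (-565 )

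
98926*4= 395704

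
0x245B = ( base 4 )2101123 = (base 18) 1AD1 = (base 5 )244212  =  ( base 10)9307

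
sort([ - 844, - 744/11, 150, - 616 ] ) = [ - 844, - 616, - 744/11, 150 ] 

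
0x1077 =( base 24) 77f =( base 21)9BF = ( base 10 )4215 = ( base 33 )3so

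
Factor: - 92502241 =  - 13^1*19^1*487^1 *769^1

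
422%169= 84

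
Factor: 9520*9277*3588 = 2^6* 3^1*5^1*7^1*13^1*17^1*23^1*9277^1 = 316881539520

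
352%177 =175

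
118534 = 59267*2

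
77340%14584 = 4420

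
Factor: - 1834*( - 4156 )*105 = 800320920=2^3*3^1 * 5^1 * 7^2*131^1*1039^1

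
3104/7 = 3104/7 = 443.43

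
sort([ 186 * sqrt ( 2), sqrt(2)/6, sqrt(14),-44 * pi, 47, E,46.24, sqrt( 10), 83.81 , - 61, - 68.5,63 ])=[ - 44 * pi, - 68.5, -61,sqrt(2)/6,E, sqrt(10),sqrt(14), 46.24, 47, 63,83.81, 186 * sqrt( 2 )] 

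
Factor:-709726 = -2^1*19^2 *983^1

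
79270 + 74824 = 154094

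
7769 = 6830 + 939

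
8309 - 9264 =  - 955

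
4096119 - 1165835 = 2930284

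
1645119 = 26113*63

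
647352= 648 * 999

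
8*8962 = 71696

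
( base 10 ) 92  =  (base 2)1011100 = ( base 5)332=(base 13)71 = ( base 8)134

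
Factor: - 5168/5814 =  - 2^3 * 3^(- 2) = - 8/9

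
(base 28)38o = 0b101000101000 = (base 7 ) 10403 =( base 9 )3508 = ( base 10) 2600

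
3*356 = 1068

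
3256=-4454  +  7710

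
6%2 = 0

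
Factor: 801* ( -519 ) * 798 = -331743762 = - 2^1*3^4*7^1*19^1 * 89^1 *173^1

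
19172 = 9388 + 9784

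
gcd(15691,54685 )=1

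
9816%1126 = 808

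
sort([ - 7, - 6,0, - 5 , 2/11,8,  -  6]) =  [ - 7, - 6, - 6, -5, 0,2/11,8 ] 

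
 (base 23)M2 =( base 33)FD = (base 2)111111100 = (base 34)ew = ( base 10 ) 508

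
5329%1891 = 1547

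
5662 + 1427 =7089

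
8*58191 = 465528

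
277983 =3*92661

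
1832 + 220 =2052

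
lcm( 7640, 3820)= 7640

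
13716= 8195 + 5521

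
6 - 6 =0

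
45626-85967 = - 40341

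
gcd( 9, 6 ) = 3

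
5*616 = 3080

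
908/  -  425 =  - 908/425 = - 2.14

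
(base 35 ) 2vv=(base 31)3M1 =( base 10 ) 3566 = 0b110111101110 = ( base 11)2752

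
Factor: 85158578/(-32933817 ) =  - 2^1*3^(-3 )* 7^( - 1) * 271^(  -  1 )*643^ ( - 1) *42579289^1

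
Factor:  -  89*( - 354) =2^1*3^1*59^1*89^1 = 31506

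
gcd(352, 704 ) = 352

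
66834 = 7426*9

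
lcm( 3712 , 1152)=33408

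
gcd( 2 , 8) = 2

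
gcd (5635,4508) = 1127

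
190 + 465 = 655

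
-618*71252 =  - 44033736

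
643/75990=643/75990 = 0.01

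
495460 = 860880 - 365420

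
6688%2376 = 1936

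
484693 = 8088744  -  7604051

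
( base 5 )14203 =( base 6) 5242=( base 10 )1178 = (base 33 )12n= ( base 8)2232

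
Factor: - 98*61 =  - 5978 = - 2^1* 7^2 * 61^1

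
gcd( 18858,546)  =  42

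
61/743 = 61/743=0.08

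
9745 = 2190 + 7555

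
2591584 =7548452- 4956868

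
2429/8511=2429/8511 = 0.29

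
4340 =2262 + 2078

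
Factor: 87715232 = 2^5*11^1*211^1 * 1181^1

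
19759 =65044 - 45285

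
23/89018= 23/89018 = 0.00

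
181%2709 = 181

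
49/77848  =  49/77848 = 0.00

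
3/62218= 3/62218 = 0.00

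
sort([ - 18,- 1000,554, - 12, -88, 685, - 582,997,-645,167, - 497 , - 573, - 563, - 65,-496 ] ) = [ - 1000 , - 645,-582,-573, - 563 , - 497, - 496,-88, - 65, - 18, - 12,167,554,685, 997]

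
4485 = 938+3547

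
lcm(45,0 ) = 0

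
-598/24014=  -1+11708/12007=- 0.02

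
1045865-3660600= - 2614735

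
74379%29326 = 15727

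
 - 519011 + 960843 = 441832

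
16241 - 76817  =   - 60576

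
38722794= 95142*407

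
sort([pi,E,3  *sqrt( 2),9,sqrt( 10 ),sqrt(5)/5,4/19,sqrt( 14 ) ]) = [ 4/19 , sqrt( 5) /5, E,  pi,sqrt( 10 ),sqrt( 14 ),3 *sqrt( 2 ),9 ]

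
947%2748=947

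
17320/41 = 17320/41 = 422.44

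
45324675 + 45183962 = 90508637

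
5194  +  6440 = 11634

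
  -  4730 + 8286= 3556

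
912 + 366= 1278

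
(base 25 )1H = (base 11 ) 39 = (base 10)42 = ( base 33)19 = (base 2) 101010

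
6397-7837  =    -  1440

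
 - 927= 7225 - 8152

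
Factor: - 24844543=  - 131^1*189653^1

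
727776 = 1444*504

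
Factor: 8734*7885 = 68867590 = 2^1*5^1*11^1 * 19^1 * 83^1 * 397^1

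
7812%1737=864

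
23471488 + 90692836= 114164324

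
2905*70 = 203350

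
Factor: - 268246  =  -2^1*11^1*89^1*137^1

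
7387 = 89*83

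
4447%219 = 67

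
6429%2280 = 1869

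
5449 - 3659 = 1790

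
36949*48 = 1773552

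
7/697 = 7/697 = 0.01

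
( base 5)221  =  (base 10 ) 61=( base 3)2021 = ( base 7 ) 115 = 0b111101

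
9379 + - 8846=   533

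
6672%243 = 111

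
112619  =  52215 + 60404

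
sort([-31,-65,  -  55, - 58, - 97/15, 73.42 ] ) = [ - 65, - 58,- 55 ,- 31,-97/15, 73.42] 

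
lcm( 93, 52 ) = 4836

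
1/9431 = 1/9431 = 0.00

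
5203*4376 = 22768328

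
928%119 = 95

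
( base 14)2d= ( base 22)1J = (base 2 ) 101001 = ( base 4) 221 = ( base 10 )41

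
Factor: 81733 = 37^1*47^2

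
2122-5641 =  - 3519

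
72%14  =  2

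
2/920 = 1/460 = 0.00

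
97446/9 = 32482/3= 10827.33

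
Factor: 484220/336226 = 2^1 * 5^1*17^( - 1) * 29^( - 1 )*71^1 = 710/493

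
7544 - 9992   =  -2448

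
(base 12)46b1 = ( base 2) 1111011100101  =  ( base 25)CG9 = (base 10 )7909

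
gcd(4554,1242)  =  414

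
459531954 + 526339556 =985871510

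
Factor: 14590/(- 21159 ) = -2^1*3^(-2)*5^1*1459^1 * 2351^( - 1 )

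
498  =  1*498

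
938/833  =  134/119  =  1.13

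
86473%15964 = 6653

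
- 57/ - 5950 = 57/5950 = 0.01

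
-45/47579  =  -45/47579 = -0.00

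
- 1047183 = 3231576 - 4278759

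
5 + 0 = 5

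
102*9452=964104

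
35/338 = 35/338 = 0.10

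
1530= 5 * 306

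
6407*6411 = 41075277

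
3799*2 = 7598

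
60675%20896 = 18883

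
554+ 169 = 723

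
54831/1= 54831= 54831.00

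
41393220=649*63780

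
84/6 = 14 = 14.00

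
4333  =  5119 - 786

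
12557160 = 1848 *6795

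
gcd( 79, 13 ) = 1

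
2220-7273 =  - 5053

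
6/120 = 1/20 = 0.05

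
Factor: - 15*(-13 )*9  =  1755 = 3^3*5^1*13^1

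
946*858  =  811668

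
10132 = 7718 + 2414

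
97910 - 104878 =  - 6968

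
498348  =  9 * 55372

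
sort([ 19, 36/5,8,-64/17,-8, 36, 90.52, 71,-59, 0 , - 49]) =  [-59, - 49,-8 , - 64/17, 0, 36/5,8 , 19, 36,71,  90.52] 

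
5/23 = 5/23 =0.22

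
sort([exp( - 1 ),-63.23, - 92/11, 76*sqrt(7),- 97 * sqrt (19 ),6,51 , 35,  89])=[-97* sqrt(19 ), - 63.23 , - 92/11,exp(-1 ),6, 35,51 , 89, 76*sqrt( 7 )] 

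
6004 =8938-2934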